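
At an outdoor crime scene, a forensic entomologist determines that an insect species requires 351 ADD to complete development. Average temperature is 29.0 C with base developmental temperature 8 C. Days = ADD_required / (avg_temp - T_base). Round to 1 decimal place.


Insect development time:
Effective temperature = avg_temp - T_base = 29.0 - 8 = 21.0 C
Days = ADD / effective_temp = 351 / 21.0 = 16.7 days

16.7


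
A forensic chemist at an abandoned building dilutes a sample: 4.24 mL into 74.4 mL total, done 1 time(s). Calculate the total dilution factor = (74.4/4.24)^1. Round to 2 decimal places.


Dilution factor calculation:
Single dilution = V_total / V_sample = 74.4 / 4.24 ≈ 17.54717
Number of dilutions = 1
Total DF = (74.4 / 4.24)^1 (full precision, rounded at the end) = 17.55

17.55


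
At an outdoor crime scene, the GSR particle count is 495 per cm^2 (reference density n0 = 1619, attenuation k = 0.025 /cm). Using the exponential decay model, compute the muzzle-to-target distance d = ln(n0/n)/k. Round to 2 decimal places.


GSR distance calculation:
n0/n = 1619 / 495 = 3.270707
ln(n0/n) = 1.185006
d = 1.185006 / 0.025 = 47.40 cm

47.40


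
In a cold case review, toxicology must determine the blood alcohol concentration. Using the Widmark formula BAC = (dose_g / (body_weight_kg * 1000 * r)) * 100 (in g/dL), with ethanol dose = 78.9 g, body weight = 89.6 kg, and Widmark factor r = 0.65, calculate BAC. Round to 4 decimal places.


Applying the Widmark formula:
BAC = (dose_g / (body_wt * 1000 * r)) * 100
Denominator = 89.6 * 1000 * 0.65 = 58240
BAC = (78.9 / 58240) * 100
BAC = 0.1355 g/dL

0.1355


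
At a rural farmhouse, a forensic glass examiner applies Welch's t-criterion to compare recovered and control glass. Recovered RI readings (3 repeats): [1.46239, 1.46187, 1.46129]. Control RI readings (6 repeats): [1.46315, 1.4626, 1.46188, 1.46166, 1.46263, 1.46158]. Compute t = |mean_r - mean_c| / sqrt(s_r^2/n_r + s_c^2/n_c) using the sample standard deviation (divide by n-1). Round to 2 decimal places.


Welch's t-criterion for glass RI comparison:
Recovered mean = sum / n_r = 4.38555 / 3 = 1.46185
Control mean = sum / n_c = 8.7735 / 6 = 1.46225
Recovered sample variance s_r^2 = 3.028e-07
Control sample variance s_c^2 = 4.0216e-07
Welch SE (unpooled) = sqrt(s_r^2/n_r + s_c^2/n_c) = sqrt(1.00933e-07 + 6.70267e-08) = sqrt(1.6796e-07) = 0.000409829
|mean_r - mean_c| = 0.0004
t = 0.0004 / 0.000409829 = 0.98

0.98


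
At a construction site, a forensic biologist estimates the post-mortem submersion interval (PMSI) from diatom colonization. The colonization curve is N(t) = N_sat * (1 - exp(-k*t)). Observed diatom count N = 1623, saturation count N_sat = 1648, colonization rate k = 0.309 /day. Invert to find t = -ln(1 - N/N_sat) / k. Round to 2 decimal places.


PMSI from diatom colonization curve:
N / N_sat = 1623 / 1648 = 0.98483
1 - N/N_sat = 0.01517
ln(1 - N/N_sat) = -4.188435
t = -ln(1 - N/N_sat) / k = -(-4.188435) / 0.309 = 13.55 days

13.55


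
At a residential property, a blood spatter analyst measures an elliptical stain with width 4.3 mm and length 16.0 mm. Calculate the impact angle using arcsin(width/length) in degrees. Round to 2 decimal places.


Blood spatter impact angle calculation:
width / length = 4.3 / 16.0 = 0.26875
angle = arcsin(0.26875)
angle = 15.59 degrees

15.59


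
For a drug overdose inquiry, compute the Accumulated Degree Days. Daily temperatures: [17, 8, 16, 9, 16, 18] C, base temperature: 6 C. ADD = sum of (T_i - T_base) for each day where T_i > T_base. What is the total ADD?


Computing ADD day by day:
Day 1: max(0, 17 - 6) = 11
Day 2: max(0, 8 - 6) = 2
Day 3: max(0, 16 - 6) = 10
Day 4: max(0, 9 - 6) = 3
Day 5: max(0, 16 - 6) = 10
Day 6: max(0, 18 - 6) = 12
Total ADD = 48

48


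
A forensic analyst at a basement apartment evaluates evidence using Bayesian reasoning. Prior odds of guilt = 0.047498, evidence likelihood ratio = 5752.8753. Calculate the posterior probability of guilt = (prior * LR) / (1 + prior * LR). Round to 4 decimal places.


Bayesian evidence evaluation:
Posterior odds = prior_odds * LR = 0.047498 * 5752.8753 = 273.2501
Posterior probability = posterior_odds / (1 + posterior_odds)
= 273.2501 / (1 + 273.2501)
= 273.2501 / 274.2501
= 0.9964

0.9964


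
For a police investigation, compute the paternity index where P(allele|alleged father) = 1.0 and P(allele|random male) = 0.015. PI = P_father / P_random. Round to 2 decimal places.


Paternity Index calculation:
PI = P(allele|father) / P(allele|random)
PI = 1.0 / 0.015
PI = 66.67

66.67


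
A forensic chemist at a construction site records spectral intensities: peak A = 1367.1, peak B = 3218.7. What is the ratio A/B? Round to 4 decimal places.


Spectral peak ratio:
Peak A = 1367.1 counts
Peak B = 3218.7 counts
Ratio = 1367.1 / 3218.7 = 0.4247

0.4247


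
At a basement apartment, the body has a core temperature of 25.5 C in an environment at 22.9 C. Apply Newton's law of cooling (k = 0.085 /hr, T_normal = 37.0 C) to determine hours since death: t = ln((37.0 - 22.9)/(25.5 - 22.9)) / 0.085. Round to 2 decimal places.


Using Newton's law of cooling:
t = ln((T_normal - T_ambient) / (T_body - T_ambient)) / k
T_normal - T_ambient = 14.1
T_body - T_ambient = 2.6
Ratio = 5.423077
ln(ratio) = 1.690663
t = 1.690663 / 0.085 = 19.89 hours

19.89


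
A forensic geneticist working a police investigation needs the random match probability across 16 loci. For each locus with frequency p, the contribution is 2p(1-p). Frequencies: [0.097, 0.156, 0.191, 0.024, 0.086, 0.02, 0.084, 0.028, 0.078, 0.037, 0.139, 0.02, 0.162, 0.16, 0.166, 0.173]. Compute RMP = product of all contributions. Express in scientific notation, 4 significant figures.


Computing RMP for 16 loci:
Locus 1: 2 * 0.097 * 0.903 = 0.175182
Locus 2: 2 * 0.156 * 0.844 = 0.263328
Locus 3: 2 * 0.191 * 0.809 = 0.309038
Locus 4: 2 * 0.024 * 0.976 = 0.046848
Locus 5: 2 * 0.086 * 0.914 = 0.157208
Locus 6: 2 * 0.02 * 0.98 = 0.0392
Locus 7: 2 * 0.084 * 0.916 = 0.153888
Locus 8: 2 * 0.028 * 0.972 = 0.054432
Locus 9: 2 * 0.078 * 0.922 = 0.143832
Locus 10: 2 * 0.037 * 0.963 = 0.071262
Locus 11: 2 * 0.139 * 0.861 = 0.239358
Locus 12: 2 * 0.02 * 0.98 = 0.0392
Locus 13: 2 * 0.162 * 0.838 = 0.271512
Locus 14: 2 * 0.16 * 0.84 = 0.2688
Locus 15: 2 * 0.166 * 0.834 = 0.276888
Locus 16: 2 * 0.173 * 0.827 = 0.286142
RMP = 1.917e-14

1.917e-14


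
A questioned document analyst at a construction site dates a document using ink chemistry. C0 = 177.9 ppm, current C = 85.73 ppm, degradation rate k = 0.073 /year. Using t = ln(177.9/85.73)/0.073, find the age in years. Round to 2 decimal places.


Document age estimation:
C0/C = 177.9 / 85.73 = 2.07512
ln(C0/C) = 0.730019
t = 0.730019 / 0.073 = 10.00 years

10.00


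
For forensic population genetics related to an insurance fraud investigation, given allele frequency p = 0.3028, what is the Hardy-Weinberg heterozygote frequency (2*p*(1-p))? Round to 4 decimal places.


Hardy-Weinberg heterozygote frequency:
q = 1 - p = 1 - 0.3028 = 0.6972
2pq = 2 * 0.3028 * 0.6972 = 0.4222

0.4222


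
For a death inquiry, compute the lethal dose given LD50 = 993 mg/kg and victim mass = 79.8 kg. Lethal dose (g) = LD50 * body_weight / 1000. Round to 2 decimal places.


Lethal dose calculation:
Lethal dose = LD50 * body_weight / 1000
= 993 * 79.8 / 1000
= 79241.4 / 1000
= 79.24 g

79.24


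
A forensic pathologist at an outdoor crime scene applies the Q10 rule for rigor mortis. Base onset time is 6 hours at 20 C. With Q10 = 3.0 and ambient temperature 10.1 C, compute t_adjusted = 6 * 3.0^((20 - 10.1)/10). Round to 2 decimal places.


Rigor mortis time adjustment:
Exponent = (T_ref - T_actual) / 10 = (20 - 10.1) / 10 = 0.99
Q10 factor = 3.0^0.99 = 2.96722
t_adjusted = 6 * 2.96722 = 17.80 hours

17.80


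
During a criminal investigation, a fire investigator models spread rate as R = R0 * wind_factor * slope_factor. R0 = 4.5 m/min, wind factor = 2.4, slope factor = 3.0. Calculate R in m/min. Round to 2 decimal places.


Fire spread rate calculation:
R = R0 * wind_factor * slope_factor
= 4.5 * 2.4 * 3.0
= 10.8 * 3.0
= 32.40 m/min

32.40


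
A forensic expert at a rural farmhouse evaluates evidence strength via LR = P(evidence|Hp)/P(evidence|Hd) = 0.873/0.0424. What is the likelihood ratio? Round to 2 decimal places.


Likelihood ratio calculation:
LR = P(E|Hp) / P(E|Hd)
LR = 0.873 / 0.0424
LR = 20.59

20.59


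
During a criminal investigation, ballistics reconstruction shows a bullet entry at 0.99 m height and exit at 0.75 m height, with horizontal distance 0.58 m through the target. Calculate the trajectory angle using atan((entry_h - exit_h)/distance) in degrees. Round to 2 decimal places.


Bullet trajectory angle:
Height difference = 0.99 - 0.75 = 0.24 m
angle = atan(0.24 / 0.58)
angle = atan(0.413793)
angle = 22.48 degrees

22.48


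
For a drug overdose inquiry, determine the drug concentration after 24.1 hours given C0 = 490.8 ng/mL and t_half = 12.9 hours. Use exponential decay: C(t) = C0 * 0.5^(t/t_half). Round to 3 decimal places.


Drug concentration decay:
Number of half-lives = t / t_half = 24.1 / 12.9 = 1.868217
Decay factor = 0.5^1.868217 = 0.27391174
C(t) = 490.8 * 0.27391174 = 134.436 ng/mL

134.436


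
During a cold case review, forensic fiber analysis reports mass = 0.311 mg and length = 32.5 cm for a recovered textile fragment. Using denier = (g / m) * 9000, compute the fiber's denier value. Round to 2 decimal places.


Denier calculation:
Mass in grams = 0.311 mg / 1000 = 0.000311 g
Length in meters = 32.5 cm / 100 = 0.325 m
Linear density = mass / length = 0.000311 / 0.325 = 0.00095692 g/m
Denier = (g/m) * 9000 = 0.00095692 * 9000 = 8.61

8.61


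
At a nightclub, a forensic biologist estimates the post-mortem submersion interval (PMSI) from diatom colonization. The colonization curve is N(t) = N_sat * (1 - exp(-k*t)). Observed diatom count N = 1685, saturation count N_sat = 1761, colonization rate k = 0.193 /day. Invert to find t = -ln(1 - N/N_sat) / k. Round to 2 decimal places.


PMSI from diatom colonization curve:
N / N_sat = 1685 / 1761 = 0.956843
1 - N/N_sat = 0.043157
ln(1 - N/N_sat) = -3.142911
t = -ln(1 - N/N_sat) / k = -(-3.142911) / 0.193 = 16.28 days

16.28


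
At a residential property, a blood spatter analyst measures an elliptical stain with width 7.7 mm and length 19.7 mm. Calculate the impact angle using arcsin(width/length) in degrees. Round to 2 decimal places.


Blood spatter impact angle calculation:
width / length = 7.7 / 19.7 = 0.390863
angle = arcsin(0.390863)
angle = 23.01 degrees

23.01


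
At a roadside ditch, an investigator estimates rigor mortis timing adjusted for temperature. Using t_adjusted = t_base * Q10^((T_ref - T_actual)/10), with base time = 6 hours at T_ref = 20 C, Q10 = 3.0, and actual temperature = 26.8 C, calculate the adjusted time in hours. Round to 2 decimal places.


Rigor mortis time adjustment:
Exponent = (T_ref - T_actual) / 10 = (20 - 26.8) / 10 = -0.68
Q10 factor = 3.0^-0.68 = 0.47376
t_adjusted = 6 * 0.47376 = 2.84 hours

2.84


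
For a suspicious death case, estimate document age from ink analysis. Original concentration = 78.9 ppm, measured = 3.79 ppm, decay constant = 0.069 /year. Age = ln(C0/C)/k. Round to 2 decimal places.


Document age estimation:
C0/C = 78.9 / 3.79 = 20.817942
ln(C0/C) = 3.035815
t = 3.035815 / 0.069 = 44.00 years

44.00


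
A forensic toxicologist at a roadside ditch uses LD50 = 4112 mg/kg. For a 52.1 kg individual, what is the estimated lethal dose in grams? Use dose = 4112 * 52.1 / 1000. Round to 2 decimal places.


Lethal dose calculation:
Lethal dose = LD50 * body_weight / 1000
= 4112 * 52.1 / 1000
= 214235.2 / 1000
= 214.24 g

214.24


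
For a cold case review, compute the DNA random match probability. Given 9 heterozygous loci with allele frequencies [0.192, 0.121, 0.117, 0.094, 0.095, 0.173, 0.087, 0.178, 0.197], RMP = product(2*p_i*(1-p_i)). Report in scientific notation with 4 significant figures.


Computing RMP for 9 loci:
Locus 1: 2 * 0.192 * 0.808 = 0.310272
Locus 2: 2 * 0.121 * 0.879 = 0.212718
Locus 3: 2 * 0.117 * 0.883 = 0.206622
Locus 4: 2 * 0.094 * 0.906 = 0.170328
Locus 5: 2 * 0.095 * 0.905 = 0.17195
Locus 6: 2 * 0.173 * 0.827 = 0.286142
Locus 7: 2 * 0.087 * 0.913 = 0.158862
Locus 8: 2 * 0.178 * 0.822 = 0.292632
Locus 9: 2 * 0.197 * 0.803 = 0.316382
RMP = 1.681e-06

1.681e-06


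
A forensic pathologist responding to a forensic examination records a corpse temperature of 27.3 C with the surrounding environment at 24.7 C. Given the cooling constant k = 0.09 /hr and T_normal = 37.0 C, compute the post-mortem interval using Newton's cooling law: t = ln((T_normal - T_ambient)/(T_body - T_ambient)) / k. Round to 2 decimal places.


Using Newton's law of cooling:
t = ln((T_normal - T_ambient) / (T_body - T_ambient)) / k
T_normal - T_ambient = 12.3
T_body - T_ambient = 2.6
Ratio = 4.730769
ln(ratio) = 1.554088
t = 1.554088 / 0.09 = 17.27 hours

17.27


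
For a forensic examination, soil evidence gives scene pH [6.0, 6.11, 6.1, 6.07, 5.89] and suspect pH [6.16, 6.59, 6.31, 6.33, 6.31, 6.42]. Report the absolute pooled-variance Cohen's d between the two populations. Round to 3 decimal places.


Pooled-variance Cohen's d for soil pH comparison:
Scene mean = 30.17 / 5 = 6.034
Suspect mean = 38.12 / 6 = 6.353333
Scene sample variance s_s^2 = 0.00833
Suspect sample variance s_c^2 = 0.020427
Pooled variance = ((n_s-1)*s_s^2 + (n_c-1)*s_c^2) / (n_s + n_c - 2) = 0.01505
Pooled SD = sqrt(0.01505) = 0.122678
Mean difference = -0.319333
|d| = |-0.319333| / 0.122678 = 2.603

2.603


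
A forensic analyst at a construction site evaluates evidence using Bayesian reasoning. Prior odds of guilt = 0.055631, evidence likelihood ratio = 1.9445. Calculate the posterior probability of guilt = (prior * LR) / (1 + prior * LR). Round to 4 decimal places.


Bayesian evidence evaluation:
Posterior odds = prior_odds * LR = 0.055631 * 1.9445 = 0.1081745
Posterior probability = posterior_odds / (1 + posterior_odds)
= 0.1081745 / (1 + 0.1081745)
= 0.1081745 / 1.1081745
= 0.0976

0.0976


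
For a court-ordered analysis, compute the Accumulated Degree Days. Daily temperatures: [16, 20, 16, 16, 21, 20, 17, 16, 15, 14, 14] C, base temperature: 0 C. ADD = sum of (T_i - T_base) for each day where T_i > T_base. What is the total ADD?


Computing ADD day by day:
Day 1: max(0, 16 - 0) = 16
Day 2: max(0, 20 - 0) = 20
Day 3: max(0, 16 - 0) = 16
Day 4: max(0, 16 - 0) = 16
Day 5: max(0, 21 - 0) = 21
Day 6: max(0, 20 - 0) = 20
Day 7: max(0, 17 - 0) = 17
Day 8: max(0, 16 - 0) = 16
Day 9: max(0, 15 - 0) = 15
Day 10: max(0, 14 - 0) = 14
Day 11: max(0, 14 - 0) = 14
Total ADD = 185

185


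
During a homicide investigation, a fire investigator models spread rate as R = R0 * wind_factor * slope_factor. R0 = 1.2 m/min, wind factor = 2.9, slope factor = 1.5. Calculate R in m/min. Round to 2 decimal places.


Fire spread rate calculation:
R = R0 * wind_factor * slope_factor
= 1.2 * 2.9 * 1.5
= 3.48 * 1.5
= 5.22 m/min

5.22


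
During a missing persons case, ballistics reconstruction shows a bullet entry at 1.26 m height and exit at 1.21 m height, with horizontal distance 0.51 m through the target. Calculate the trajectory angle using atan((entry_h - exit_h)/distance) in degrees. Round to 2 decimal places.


Bullet trajectory angle:
Height difference = 1.26 - 1.21 = 0.05 m
angle = atan(0.05 / 0.51)
angle = atan(0.098039)
angle = 5.60 degrees

5.60


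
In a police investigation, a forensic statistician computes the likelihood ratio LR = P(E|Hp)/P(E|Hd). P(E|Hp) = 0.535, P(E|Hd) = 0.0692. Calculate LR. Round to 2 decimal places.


Likelihood ratio calculation:
LR = P(E|Hp) / P(E|Hd)
LR = 0.535 / 0.0692
LR = 7.73

7.73


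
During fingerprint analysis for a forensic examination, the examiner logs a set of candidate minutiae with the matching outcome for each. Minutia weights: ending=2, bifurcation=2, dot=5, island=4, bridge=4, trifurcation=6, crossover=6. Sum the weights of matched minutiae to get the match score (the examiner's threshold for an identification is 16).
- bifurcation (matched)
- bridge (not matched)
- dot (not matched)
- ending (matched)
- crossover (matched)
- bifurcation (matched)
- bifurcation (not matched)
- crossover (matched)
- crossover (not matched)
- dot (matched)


Weighted minutiae match score:
  bifurcation: matched, +2 (running total 2)
  bridge: not matched, +0
  dot: not matched, +0
  ending: matched, +2 (running total 4)
  crossover: matched, +6 (running total 10)
  bifurcation: matched, +2 (running total 12)
  bifurcation: not matched, +0
  crossover: matched, +6 (running total 18)
  crossover: not matched, +0
  dot: matched, +5 (running total 23)
Total score = 23
Threshold = 16; verdict = identification

23


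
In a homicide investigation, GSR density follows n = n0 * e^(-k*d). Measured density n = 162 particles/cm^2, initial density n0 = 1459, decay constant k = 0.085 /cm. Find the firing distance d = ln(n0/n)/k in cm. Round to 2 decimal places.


GSR distance calculation:
n0/n = 1459 / 162 = 9.006173
ln(n0/n) = 2.19791
d = 2.19791 / 0.085 = 25.86 cm

25.86


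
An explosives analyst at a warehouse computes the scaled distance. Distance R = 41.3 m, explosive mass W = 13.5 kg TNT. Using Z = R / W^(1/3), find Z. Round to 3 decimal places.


Scaled distance calculation:
W^(1/3) = 13.5^(1/3) = 2.381102
Z = R / W^(1/3) = 41.3 / 2.381102
Z = 17.345 m/kg^(1/3)

17.345


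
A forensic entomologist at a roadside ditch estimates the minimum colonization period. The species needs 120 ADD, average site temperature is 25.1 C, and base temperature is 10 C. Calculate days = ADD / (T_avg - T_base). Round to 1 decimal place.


Insect development time:
Effective temperature = avg_temp - T_base = 25.1 - 10 = 15.1 C
Days = ADD / effective_temp = 120 / 15.1 = 7.9 days

7.9


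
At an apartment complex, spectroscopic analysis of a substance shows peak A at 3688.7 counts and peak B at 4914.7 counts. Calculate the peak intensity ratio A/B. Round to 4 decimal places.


Spectral peak ratio:
Peak A = 3688.7 counts
Peak B = 4914.7 counts
Ratio = 3688.7 / 4914.7 = 0.7505

0.7505


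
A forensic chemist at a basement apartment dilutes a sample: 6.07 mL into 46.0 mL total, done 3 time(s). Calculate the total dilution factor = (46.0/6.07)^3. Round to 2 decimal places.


Dilution factor calculation:
Single dilution = V_total / V_sample = 46.0 / 6.07 ≈ 7.578254
Number of dilutions = 3
Total DF = (46.0 / 6.07)^3 (full precision, rounded at the end) = 435.22

435.22


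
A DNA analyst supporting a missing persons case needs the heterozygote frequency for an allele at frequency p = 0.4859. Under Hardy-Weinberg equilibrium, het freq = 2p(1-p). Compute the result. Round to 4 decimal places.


Hardy-Weinberg heterozygote frequency:
q = 1 - p = 1 - 0.4859 = 0.5141
2pq = 2 * 0.4859 * 0.5141 = 0.4996

0.4996


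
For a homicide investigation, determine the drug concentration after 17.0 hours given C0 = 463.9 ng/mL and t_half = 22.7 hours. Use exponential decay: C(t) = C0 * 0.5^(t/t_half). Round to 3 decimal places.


Drug concentration decay:
Number of half-lives = t / t_half = 17.0 / 22.7 = 0.748899
Decay factor = 0.5^0.748899 = 0.59505751
C(t) = 463.9 * 0.59505751 = 276.047 ng/mL

276.047


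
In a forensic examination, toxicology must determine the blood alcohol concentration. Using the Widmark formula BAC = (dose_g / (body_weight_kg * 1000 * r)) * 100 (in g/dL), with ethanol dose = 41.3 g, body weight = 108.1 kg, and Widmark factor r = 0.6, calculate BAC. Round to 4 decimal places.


Applying the Widmark formula:
BAC = (dose_g / (body_wt * 1000 * r)) * 100
Denominator = 108.1 * 1000 * 0.6 = 64860
BAC = (41.3 / 64860) * 100
BAC = 0.0637 g/dL

0.0637


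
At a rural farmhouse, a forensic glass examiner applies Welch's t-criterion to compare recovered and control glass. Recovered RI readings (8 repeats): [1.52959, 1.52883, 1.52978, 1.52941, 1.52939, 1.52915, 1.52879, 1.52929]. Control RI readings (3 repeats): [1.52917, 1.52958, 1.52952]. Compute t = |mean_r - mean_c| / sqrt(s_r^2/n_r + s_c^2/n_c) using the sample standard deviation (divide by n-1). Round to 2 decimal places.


Welch's t-criterion for glass RI comparison:
Recovered mean = sum / n_r = 12.23423 / 8 = 1.5292788
Control mean = sum / n_c = 4.58827 / 3 = 1.5294233
Recovered sample variance s_r^2 = 1.19241e-07
Control sample variance s_c^2 = 4.90333e-08
Welch SE (unpooled) = sqrt(s_r^2/n_r + s_c^2/n_c) = sqrt(1.49051e-08 + 1.63444e-08) = sqrt(3.12495e-08) = 0.000176775
|mean_r - mean_c| = 0.000144583
t = 0.000144583 / 0.000176775 = 0.82

0.82


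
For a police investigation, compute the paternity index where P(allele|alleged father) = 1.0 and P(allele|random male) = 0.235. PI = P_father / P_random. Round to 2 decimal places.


Paternity Index calculation:
PI = P(allele|father) / P(allele|random)
PI = 1.0 / 0.235
PI = 4.26

4.26


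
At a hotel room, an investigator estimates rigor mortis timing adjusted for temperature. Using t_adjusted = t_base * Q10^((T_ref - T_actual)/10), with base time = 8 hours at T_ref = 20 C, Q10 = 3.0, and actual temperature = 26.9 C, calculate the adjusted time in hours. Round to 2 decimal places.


Rigor mortis time adjustment:
Exponent = (T_ref - T_actual) / 10 = (20 - 26.9) / 10 = -0.69
Q10 factor = 3.0^-0.69 = 0.46858
t_adjusted = 8 * 0.46858 = 3.75 hours

3.75


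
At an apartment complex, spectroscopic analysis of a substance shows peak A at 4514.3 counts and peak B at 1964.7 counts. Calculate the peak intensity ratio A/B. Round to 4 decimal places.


Spectral peak ratio:
Peak A = 4514.3 counts
Peak B = 1964.7 counts
Ratio = 4514.3 / 1964.7 = 2.2977

2.2977


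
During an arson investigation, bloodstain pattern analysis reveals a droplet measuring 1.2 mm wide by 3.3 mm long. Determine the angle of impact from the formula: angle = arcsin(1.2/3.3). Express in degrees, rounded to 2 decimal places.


Blood spatter impact angle calculation:
width / length = 1.2 / 3.3 = 0.363636
angle = arcsin(0.363636)
angle = 21.32 degrees

21.32


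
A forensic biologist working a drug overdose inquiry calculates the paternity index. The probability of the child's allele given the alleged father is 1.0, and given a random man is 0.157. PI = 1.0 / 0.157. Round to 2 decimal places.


Paternity Index calculation:
PI = P(allele|father) / P(allele|random)
PI = 1.0 / 0.157
PI = 6.37

6.37


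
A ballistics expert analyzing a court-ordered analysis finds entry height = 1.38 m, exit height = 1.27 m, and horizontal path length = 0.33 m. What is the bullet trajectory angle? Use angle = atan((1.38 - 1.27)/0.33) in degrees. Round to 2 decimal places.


Bullet trajectory angle:
Height difference = 1.38 - 1.27 = 0.11 m
angle = atan(0.11 / 0.33)
angle = atan(0.333333)
angle = 18.43 degrees

18.43


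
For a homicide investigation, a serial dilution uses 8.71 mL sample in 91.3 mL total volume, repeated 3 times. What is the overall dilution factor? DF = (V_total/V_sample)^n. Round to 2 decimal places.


Dilution factor calculation:
Single dilution = V_total / V_sample = 91.3 / 8.71 ≈ 10.482204
Number of dilutions = 3
Total DF = (91.3 / 8.71)^3 (full precision, rounded at the end) = 1151.75

1151.75


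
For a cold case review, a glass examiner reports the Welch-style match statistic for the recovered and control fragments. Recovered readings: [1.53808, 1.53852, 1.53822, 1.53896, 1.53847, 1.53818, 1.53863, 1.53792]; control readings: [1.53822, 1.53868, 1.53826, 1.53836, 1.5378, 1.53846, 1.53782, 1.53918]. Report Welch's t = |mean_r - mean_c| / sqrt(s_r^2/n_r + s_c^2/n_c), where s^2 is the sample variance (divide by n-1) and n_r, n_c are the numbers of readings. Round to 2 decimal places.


Welch's t-criterion for glass RI comparison:
Recovered mean = sum / n_r = 12.30698 / 8 = 1.5383725
Control mean = sum / n_c = 12.30678 / 8 = 1.5383475
Recovered sample variance s_r^2 = 1.13336e-07
Control sample variance s_c^2 = 2.02621e-07
Welch SE (unpooled) = sqrt(s_r^2/n_r + s_c^2/n_c) = sqrt(1.4167e-08 + 2.53277e-08) = sqrt(3.94947e-08) = 0.000198733
|mean_r - mean_c| = 2.5e-05
t = 2.5e-05 / 0.000198733 = 0.13

0.13


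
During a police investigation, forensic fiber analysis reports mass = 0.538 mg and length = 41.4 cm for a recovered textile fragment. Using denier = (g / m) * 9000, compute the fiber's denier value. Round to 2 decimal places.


Denier calculation:
Mass in grams = 0.538 mg / 1000 = 0.000538 g
Length in meters = 41.4 cm / 100 = 0.414 m
Linear density = mass / length = 0.000538 / 0.414 = 0.00129952 g/m
Denier = (g/m) * 9000 = 0.00129952 * 9000 = 11.70

11.70


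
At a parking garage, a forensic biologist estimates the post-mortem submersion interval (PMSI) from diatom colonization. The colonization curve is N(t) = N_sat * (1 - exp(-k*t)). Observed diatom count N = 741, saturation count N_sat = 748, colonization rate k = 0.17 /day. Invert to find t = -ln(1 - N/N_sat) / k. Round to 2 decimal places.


PMSI from diatom colonization curve:
N / N_sat = 741 / 748 = 0.990642
1 - N/N_sat = 0.009358
ln(1 - N/N_sat) = -4.671524
t = -ln(1 - N/N_sat) / k = -(-4.671524) / 0.17 = 27.48 days

27.48


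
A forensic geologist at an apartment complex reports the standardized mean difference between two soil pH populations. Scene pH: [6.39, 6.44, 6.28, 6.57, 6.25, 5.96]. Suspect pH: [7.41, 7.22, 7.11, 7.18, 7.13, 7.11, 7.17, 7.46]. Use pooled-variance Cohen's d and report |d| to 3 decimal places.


Pooled-variance Cohen's d for soil pH comparison:
Scene mean = 37.89 / 6 = 6.315
Suspect mean = 57.79 / 8 = 7.22375
Scene sample variance s_s^2 = 0.04355
Suspect sample variance s_c^2 = 0.01857
Pooled variance = ((n_s-1)*s_s^2 + (n_c-1)*s_c^2) / (n_s + n_c - 2) = 0.028978
Pooled SD = sqrt(0.028978) = 0.170229
Mean difference = -0.90875
|d| = |-0.90875| / 0.170229 = 5.338

5.338


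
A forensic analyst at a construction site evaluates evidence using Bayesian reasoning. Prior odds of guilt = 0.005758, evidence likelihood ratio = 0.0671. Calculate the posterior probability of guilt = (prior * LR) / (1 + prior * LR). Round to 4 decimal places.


Bayesian evidence evaluation:
Posterior odds = prior_odds * LR = 0.005758 * 0.0671 = 0.0003863618
Posterior probability = posterior_odds / (1 + posterior_odds)
= 0.0003863618 / (1 + 0.0003863618)
= 0.0003863618 / 1.0003863618
= 0.0004

0.0004


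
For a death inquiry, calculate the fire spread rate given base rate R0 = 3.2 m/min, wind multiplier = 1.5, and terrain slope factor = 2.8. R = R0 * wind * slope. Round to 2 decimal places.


Fire spread rate calculation:
R = R0 * wind_factor * slope_factor
= 3.2 * 1.5 * 2.8
= 4.8 * 2.8
= 13.44 m/min

13.44


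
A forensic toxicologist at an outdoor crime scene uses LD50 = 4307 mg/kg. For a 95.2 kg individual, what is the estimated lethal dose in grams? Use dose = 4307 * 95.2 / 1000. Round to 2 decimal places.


Lethal dose calculation:
Lethal dose = LD50 * body_weight / 1000
= 4307 * 95.2 / 1000
= 410026.4 / 1000
= 410.03 g

410.03


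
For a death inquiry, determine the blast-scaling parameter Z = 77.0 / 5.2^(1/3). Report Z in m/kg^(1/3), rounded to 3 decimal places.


Scaled distance calculation:
W^(1/3) = 5.2^(1/3) = 1.732478
Z = R / W^(1/3) = 77.0 / 1.732478
Z = 44.445 m/kg^(1/3)

44.445


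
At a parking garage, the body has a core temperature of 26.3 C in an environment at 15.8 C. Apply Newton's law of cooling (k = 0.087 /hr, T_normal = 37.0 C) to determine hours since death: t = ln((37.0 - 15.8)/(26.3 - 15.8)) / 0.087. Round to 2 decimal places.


Using Newton's law of cooling:
t = ln((T_normal - T_ambient) / (T_body - T_ambient)) / k
T_normal - T_ambient = 21.2
T_body - T_ambient = 10.5
Ratio = 2.019048
ln(ratio) = 0.702626
t = 0.702626 / 0.087 = 8.08 hours

8.08


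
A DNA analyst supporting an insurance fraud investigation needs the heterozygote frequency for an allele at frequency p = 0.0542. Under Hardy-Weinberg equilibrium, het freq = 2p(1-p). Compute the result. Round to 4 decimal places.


Hardy-Weinberg heterozygote frequency:
q = 1 - p = 1 - 0.0542 = 0.9458
2pq = 2 * 0.0542 * 0.9458 = 0.1025

0.1025


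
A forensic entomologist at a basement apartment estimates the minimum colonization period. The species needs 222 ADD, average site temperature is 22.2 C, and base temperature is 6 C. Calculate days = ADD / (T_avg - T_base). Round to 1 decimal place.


Insect development time:
Effective temperature = avg_temp - T_base = 22.2 - 6 = 16.2 C
Days = ADD / effective_temp = 222 / 16.2 = 13.7 days

13.7


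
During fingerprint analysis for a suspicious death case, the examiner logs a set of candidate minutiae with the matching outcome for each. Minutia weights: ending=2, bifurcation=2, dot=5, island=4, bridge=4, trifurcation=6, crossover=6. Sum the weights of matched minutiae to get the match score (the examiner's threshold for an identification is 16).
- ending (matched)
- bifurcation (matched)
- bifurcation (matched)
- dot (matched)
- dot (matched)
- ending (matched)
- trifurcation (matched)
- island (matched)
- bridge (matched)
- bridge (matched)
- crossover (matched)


Weighted minutiae match score:
  ending: matched, +2 (running total 2)
  bifurcation: matched, +2 (running total 4)
  bifurcation: matched, +2 (running total 6)
  dot: matched, +5 (running total 11)
  dot: matched, +5 (running total 16)
  ending: matched, +2 (running total 18)
  trifurcation: matched, +6 (running total 24)
  island: matched, +4 (running total 28)
  bridge: matched, +4 (running total 32)
  bridge: matched, +4 (running total 36)
  crossover: matched, +6 (running total 42)
Total score = 42
Threshold = 16; verdict = identification

42


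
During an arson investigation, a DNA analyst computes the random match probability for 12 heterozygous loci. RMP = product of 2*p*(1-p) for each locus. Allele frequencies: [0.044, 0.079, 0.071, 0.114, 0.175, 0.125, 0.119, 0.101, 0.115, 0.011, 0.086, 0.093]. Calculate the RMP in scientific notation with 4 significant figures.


Computing RMP for 12 loci:
Locus 1: 2 * 0.044 * 0.956 = 0.084128
Locus 2: 2 * 0.079 * 0.921 = 0.145518
Locus 3: 2 * 0.071 * 0.929 = 0.131918
Locus 4: 2 * 0.114 * 0.886 = 0.202008
Locus 5: 2 * 0.175 * 0.825 = 0.28875
Locus 6: 2 * 0.125 * 0.875 = 0.21875
Locus 7: 2 * 0.119 * 0.881 = 0.209678
Locus 8: 2 * 0.101 * 0.899 = 0.181598
Locus 9: 2 * 0.115 * 0.885 = 0.20355
Locus 10: 2 * 0.011 * 0.989 = 0.021758
Locus 11: 2 * 0.086 * 0.914 = 0.157208
Locus 12: 2 * 0.093 * 0.907 = 0.168702
RMP = 9.216e-11

9.216e-11


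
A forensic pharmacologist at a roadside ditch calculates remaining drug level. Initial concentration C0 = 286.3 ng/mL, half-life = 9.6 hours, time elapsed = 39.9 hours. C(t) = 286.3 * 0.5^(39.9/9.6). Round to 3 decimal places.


Drug concentration decay:
Number of half-lives = t / t_half = 39.9 / 9.6 = 4.15625
Decay factor = 0.5^4.15625 = 0.05608466
C(t) = 286.3 * 0.05608466 = 16.057 ng/mL

16.057


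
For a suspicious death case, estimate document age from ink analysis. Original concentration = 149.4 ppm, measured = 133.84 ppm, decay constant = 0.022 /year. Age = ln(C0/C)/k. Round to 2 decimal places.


Document age estimation:
C0/C = 149.4 / 133.84 = 1.116258
ln(C0/C) = 0.109982
t = 0.109982 / 0.022 = 5.00 years

5.00


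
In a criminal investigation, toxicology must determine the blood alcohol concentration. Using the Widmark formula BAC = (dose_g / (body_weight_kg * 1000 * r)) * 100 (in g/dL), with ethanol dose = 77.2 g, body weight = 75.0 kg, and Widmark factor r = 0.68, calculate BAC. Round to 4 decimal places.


Applying the Widmark formula:
BAC = (dose_g / (body_wt * 1000 * r)) * 100
Denominator = 75.0 * 1000 * 0.68 = 51000
BAC = (77.2 / 51000) * 100
BAC = 0.1514 g/dL

0.1514


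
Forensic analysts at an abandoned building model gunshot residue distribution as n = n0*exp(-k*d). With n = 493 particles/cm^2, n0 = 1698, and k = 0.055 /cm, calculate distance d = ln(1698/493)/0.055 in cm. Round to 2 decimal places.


GSR distance calculation:
n0/n = 1698 / 493 = 3.444219
ln(n0/n) = 1.236697
d = 1.236697 / 0.055 = 22.49 cm

22.49


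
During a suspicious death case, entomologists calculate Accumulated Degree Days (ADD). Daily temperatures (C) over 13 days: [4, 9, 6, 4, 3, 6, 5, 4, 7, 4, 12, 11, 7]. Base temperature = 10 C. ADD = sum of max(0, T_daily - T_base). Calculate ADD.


Computing ADD day by day:
Day 1: max(0, 4 - 10) = 0
Day 2: max(0, 9 - 10) = 0
Day 3: max(0, 6 - 10) = 0
Day 4: max(0, 4 - 10) = 0
Day 5: max(0, 3 - 10) = 0
Day 6: max(0, 6 - 10) = 0
Day 7: max(0, 5 - 10) = 0
Day 8: max(0, 4 - 10) = 0
Day 9: max(0, 7 - 10) = 0
Day 10: max(0, 4 - 10) = 0
Day 11: max(0, 12 - 10) = 2
Day 12: max(0, 11 - 10) = 1
Day 13: max(0, 7 - 10) = 0
Total ADD = 3

3


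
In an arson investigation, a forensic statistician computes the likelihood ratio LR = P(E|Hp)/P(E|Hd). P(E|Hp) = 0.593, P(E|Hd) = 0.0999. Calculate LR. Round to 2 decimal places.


Likelihood ratio calculation:
LR = P(E|Hp) / P(E|Hd)
LR = 0.593 / 0.0999
LR = 5.94

5.94


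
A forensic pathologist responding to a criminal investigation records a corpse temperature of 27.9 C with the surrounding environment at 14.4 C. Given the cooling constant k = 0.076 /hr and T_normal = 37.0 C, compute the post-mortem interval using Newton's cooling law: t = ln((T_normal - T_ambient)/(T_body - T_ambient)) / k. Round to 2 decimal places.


Using Newton's law of cooling:
t = ln((T_normal - T_ambient) / (T_body - T_ambient)) / k
T_normal - T_ambient = 22.6
T_body - T_ambient = 13.5
Ratio = 1.674074
ln(ratio) = 0.51526
t = 0.51526 / 0.076 = 6.78 hours

6.78


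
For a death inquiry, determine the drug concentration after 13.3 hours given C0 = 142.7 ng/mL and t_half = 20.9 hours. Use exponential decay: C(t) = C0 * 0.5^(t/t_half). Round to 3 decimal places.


Drug concentration decay:
Number of half-lives = t / t_half = 13.3 / 20.9 = 0.636364
Decay factor = 0.5^0.636364 = 0.64333229
C(t) = 142.7 * 0.64333229 = 91.804 ng/mL

91.804


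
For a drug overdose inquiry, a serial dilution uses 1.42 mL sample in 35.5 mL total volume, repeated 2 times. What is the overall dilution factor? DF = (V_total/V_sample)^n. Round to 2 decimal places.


Dilution factor calculation:
Single dilution = V_total / V_sample = 35.5 / 1.42 ≈ 25
Number of dilutions = 2
Total DF = (35.5 / 1.42)^2 (full precision, rounded at the end) = 625.00

625.00


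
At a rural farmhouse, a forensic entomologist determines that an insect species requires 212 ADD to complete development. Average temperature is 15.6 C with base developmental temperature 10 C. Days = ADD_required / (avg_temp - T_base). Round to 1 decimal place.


Insect development time:
Effective temperature = avg_temp - T_base = 15.6 - 10 = 5.6 C
Days = ADD / effective_temp = 212 / 5.6 = 37.9 days

37.9


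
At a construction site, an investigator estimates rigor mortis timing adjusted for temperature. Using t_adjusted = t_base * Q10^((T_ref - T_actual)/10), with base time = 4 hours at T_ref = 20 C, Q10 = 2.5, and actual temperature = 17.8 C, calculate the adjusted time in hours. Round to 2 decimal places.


Rigor mortis time adjustment:
Exponent = (T_ref - T_actual) / 10 = (20 - 17.8) / 10 = 0.22
Q10 factor = 2.5^0.22 = 1.22334
t_adjusted = 4 * 1.22334 = 4.89 hours

4.89


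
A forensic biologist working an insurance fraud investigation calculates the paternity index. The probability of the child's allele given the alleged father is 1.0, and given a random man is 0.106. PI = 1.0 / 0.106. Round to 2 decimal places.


Paternity Index calculation:
PI = P(allele|father) / P(allele|random)
PI = 1.0 / 0.106
PI = 9.43

9.43


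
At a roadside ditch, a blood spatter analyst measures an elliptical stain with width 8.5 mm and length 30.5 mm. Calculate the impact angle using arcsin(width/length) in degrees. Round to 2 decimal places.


Blood spatter impact angle calculation:
width / length = 8.5 / 30.5 = 0.278689
angle = arcsin(0.278689)
angle = 16.18 degrees

16.18


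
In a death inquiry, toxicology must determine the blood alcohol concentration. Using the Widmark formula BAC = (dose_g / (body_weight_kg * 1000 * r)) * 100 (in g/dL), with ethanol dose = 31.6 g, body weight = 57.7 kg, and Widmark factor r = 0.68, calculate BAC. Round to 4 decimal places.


Applying the Widmark formula:
BAC = (dose_g / (body_wt * 1000 * r)) * 100
Denominator = 57.7 * 1000 * 0.68 = 39236
BAC = (31.6 / 39236) * 100
BAC = 0.0805 g/dL

0.0805


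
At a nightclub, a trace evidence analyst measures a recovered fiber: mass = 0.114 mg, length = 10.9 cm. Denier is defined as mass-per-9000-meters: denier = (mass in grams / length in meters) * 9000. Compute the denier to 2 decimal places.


Denier calculation:
Mass in grams = 0.114 mg / 1000 = 0.000114 g
Length in meters = 10.9 cm / 100 = 0.109 m
Linear density = mass / length = 0.000114 / 0.109 = 0.00104587 g/m
Denier = (g/m) * 9000 = 0.00104587 * 9000 = 9.41

9.41


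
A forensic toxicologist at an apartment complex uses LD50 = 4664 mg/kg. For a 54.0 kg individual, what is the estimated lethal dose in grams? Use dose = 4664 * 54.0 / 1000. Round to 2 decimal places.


Lethal dose calculation:
Lethal dose = LD50 * body_weight / 1000
= 4664 * 54.0 / 1000
= 251856 / 1000
= 251.86 g

251.86


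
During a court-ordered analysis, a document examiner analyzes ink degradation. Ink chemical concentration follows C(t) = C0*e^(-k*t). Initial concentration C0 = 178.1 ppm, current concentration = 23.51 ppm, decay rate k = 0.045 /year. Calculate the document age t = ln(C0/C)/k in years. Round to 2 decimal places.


Document age estimation:
C0/C = 178.1 / 23.51 = 7.5755
ln(C0/C) = 2.024919
t = 2.024919 / 0.045 = 45.00 years

45.00


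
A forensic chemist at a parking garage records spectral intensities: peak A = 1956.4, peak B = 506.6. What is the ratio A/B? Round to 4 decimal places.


Spectral peak ratio:
Peak A = 1956.4 counts
Peak B = 506.6 counts
Ratio = 1956.4 / 506.6 = 3.8618

3.8618


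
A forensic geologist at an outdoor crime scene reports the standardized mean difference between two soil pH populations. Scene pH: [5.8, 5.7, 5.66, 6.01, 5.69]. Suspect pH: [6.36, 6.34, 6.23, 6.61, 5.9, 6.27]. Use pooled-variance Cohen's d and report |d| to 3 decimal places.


Pooled-variance Cohen's d for soil pH comparison:
Scene mean = 28.86 / 5 = 5.772
Suspect mean = 37.71 / 6 = 6.285
Scene sample variance s_s^2 = 0.02047
Suspect sample variance s_c^2 = 0.05315
Pooled variance = ((n_s-1)*s_s^2 + (n_c-1)*s_c^2) / (n_s + n_c - 2) = 0.038626
Pooled SD = sqrt(0.038626) = 0.196535
Mean difference = -0.513
|d| = |-0.513| / 0.196535 = 2.610

2.610


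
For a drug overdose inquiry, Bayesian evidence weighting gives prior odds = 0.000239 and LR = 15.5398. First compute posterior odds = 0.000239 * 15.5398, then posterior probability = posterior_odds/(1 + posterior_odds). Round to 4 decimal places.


Bayesian evidence evaluation:
Posterior odds = prior_odds * LR = 0.000239 * 15.5398 = 0.003714012
Posterior probability = posterior_odds / (1 + posterior_odds)
= 0.003714012 / (1 + 0.003714012)
= 0.003714012 / 1.003714012
= 0.0037

0.0037


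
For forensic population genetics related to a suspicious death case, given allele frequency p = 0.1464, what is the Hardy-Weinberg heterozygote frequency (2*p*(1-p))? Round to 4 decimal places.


Hardy-Weinberg heterozygote frequency:
q = 1 - p = 1 - 0.1464 = 0.8536
2pq = 2 * 0.1464 * 0.8536 = 0.2499

0.2499


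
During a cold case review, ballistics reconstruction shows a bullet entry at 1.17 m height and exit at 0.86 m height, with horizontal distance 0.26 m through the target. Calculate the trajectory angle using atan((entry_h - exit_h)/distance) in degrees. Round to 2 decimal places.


Bullet trajectory angle:
Height difference = 1.17 - 0.86 = 0.31 m
angle = atan(0.31 / 0.26)
angle = atan(1.192308)
angle = 50.01 degrees

50.01


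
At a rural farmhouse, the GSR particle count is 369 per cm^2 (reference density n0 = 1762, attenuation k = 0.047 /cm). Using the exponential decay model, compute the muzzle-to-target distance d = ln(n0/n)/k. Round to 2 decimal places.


GSR distance calculation:
n0/n = 1762 / 369 = 4.775068
ln(n0/n) = 1.563408
d = 1.563408 / 0.047 = 33.26 cm

33.26
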